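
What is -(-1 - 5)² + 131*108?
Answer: 14112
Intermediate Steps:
-(-1 - 5)² + 131*108 = -1*(-6)² + 14148 = -1*36 + 14148 = -36 + 14148 = 14112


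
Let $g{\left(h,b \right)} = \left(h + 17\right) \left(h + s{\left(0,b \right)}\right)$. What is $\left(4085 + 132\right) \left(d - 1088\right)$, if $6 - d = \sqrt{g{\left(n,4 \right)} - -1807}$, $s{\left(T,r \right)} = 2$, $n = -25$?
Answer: $-4562794 - 4217 \sqrt{1991} \approx -4.751 \cdot 10^{6}$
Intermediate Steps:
$g{\left(h,b \right)} = \left(2 + h\right) \left(17 + h\right)$ ($g{\left(h,b \right)} = \left(h + 17\right) \left(h + 2\right) = \left(17 + h\right) \left(2 + h\right) = \left(2 + h\right) \left(17 + h\right)$)
$d = 6 - \sqrt{1991}$ ($d = 6 - \sqrt{\left(34 + \left(-25\right)^{2} + 19 \left(-25\right)\right) - -1807} = 6 - \sqrt{\left(34 + 625 - 475\right) + 1807} = 6 - \sqrt{184 + 1807} = 6 - \sqrt{1991} \approx -38.621$)
$\left(4085 + 132\right) \left(d - 1088\right) = \left(4085 + 132\right) \left(\left(6 - \sqrt{1991}\right) - 1088\right) = 4217 \left(-1082 - \sqrt{1991}\right) = -4562794 - 4217 \sqrt{1991}$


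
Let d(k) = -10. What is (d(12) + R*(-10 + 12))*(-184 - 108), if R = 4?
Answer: 584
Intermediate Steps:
(d(12) + R*(-10 + 12))*(-184 - 108) = (-10 + 4*(-10 + 12))*(-184 - 108) = (-10 + 4*2)*(-292) = (-10 + 8)*(-292) = -2*(-292) = 584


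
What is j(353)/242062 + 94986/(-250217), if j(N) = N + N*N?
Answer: 4137557811/30284013727 ≈ 0.13663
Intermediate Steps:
j(N) = N + N²
j(353)/242062 + 94986/(-250217) = (353*(1 + 353))/242062 + 94986/(-250217) = (353*354)*(1/242062) + 94986*(-1/250217) = 124962*(1/242062) - 94986/250217 = 62481/121031 - 94986/250217 = 4137557811/30284013727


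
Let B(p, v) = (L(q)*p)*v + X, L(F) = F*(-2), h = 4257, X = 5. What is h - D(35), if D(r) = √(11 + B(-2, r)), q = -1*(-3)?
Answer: 4257 - 2*√109 ≈ 4236.1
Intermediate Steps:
q = 3
L(F) = -2*F
B(p, v) = 5 - 6*p*v (B(p, v) = ((-2*3)*p)*v + 5 = (-6*p)*v + 5 = -6*p*v + 5 = 5 - 6*p*v)
D(r) = √(16 + 12*r) (D(r) = √(11 + (5 - 6*(-2)*r)) = √(11 + (5 + 12*r)) = √(16 + 12*r))
h - D(35) = 4257 - 2*√(4 + 3*35) = 4257 - 2*√(4 + 105) = 4257 - 2*√109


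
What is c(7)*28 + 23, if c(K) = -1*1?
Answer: -5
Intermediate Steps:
c(K) = -1
c(7)*28 + 23 = -1*28 + 23 = -28 + 23 = -5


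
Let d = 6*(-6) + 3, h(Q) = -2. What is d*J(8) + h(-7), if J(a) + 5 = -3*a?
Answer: 955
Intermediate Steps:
J(a) = -5 - 3*a
d = -33 (d = -36 + 3 = -33)
d*J(8) + h(-7) = -33*(-5 - 3*8) - 2 = -33*(-5 - 24) - 2 = -33*(-29) - 2 = 957 - 2 = 955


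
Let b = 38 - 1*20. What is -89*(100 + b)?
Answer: -10502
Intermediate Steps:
b = 18 (b = 38 - 20 = 18)
-89*(100 + b) = -89*(100 + 18) = -89*118 = -10502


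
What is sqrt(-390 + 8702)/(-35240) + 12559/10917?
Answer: 12559/10917 - sqrt(2078)/17620 ≈ 1.1478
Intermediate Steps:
sqrt(-390 + 8702)/(-35240) + 12559/10917 = sqrt(8312)*(-1/35240) + 12559*(1/10917) = (2*sqrt(2078))*(-1/35240) + 12559/10917 = -sqrt(2078)/17620 + 12559/10917 = 12559/10917 - sqrt(2078)/17620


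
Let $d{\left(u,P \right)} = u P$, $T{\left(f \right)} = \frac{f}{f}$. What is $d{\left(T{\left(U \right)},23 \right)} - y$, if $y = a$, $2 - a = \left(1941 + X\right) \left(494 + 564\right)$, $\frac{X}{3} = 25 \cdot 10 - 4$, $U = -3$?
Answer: $2834403$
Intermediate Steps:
$X = 738$ ($X = 3 \left(25 \cdot 10 - 4\right) = 3 \left(250 - 4\right) = 3 \cdot 246 = 738$)
$T{\left(f \right)} = 1$
$d{\left(u,P \right)} = P u$
$a = -2834380$ ($a = 2 - \left(1941 + 738\right) \left(494 + 564\right) = 2 - 2679 \cdot 1058 = 2 - 2834382 = -2834380$)
$y = -2834380$
$d{\left(T{\left(U \right)},23 \right)} - y = 23 \cdot 1 - -2834380 = 23 + 2834380 = 2834403$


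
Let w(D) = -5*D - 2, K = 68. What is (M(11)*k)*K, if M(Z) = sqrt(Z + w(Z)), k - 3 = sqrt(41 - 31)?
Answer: 68*I*sqrt(46)*(3 + sqrt(10)) ≈ 2842.0*I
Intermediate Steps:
k = 3 + sqrt(10) (k = 3 + sqrt(41 - 31) = 3 + sqrt(10) ≈ 6.1623)
w(D) = -2 - 5*D
M(Z) = sqrt(-2 - 4*Z) (M(Z) = sqrt(Z + (-2 - 5*Z)) = sqrt(-2 - 4*Z))
(M(11)*k)*K = (sqrt(-2 - 4*11)*(3 + sqrt(10)))*68 = (sqrt(-2 - 44)*(3 + sqrt(10)))*68 = (sqrt(-46)*(3 + sqrt(10)))*68 = ((I*sqrt(46))*(3 + sqrt(10)))*68 = (I*sqrt(46)*(3 + sqrt(10)))*68 = 68*I*sqrt(46)*(3 + sqrt(10))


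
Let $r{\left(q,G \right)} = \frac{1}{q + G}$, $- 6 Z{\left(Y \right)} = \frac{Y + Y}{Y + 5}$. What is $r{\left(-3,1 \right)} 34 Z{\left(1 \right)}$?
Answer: $\frac{17}{18} \approx 0.94444$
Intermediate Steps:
$Z{\left(Y \right)} = - \frac{Y}{3 \left(5 + Y\right)}$ ($Z{\left(Y \right)} = - \frac{\left(Y + Y\right) \frac{1}{Y + 5}}{6} = - \frac{2 Y \frac{1}{5 + Y}}{6} = - \frac{Y}{3 \left(5 + Y\right)}$)
$r{\left(q,G \right)} = \frac{1}{G + q}$
$r{\left(-3,1 \right)} 34 Z{\left(1 \right)} = \frac{1}{1 - 3} \cdot 34 \left(\left(-1\right) 1 \frac{1}{15 + 3 \cdot 1}\right) = \frac{1}{-2} \cdot 34 \left(\left(-1\right) 1 \frac{1}{15 + 3}\right) = \left(- \frac{1}{2}\right) 34 \left(\left(-1\right) 1 \cdot \frac{1}{18}\right) = - 17 \left(\left(-1\right) 1 \cdot \frac{1}{18}\right) = \left(-17\right) \left(- \frac{1}{18}\right) = \frac{17}{18}$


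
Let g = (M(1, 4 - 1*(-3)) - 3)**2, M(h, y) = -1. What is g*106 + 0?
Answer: 1696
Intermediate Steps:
g = 16 (g = (-1 - 3)**2 = (-4)**2 = 16)
g*106 + 0 = 16*106 + 0 = 1696 + 0 = 1696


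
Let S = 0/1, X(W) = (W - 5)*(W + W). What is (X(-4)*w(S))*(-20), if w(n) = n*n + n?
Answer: 0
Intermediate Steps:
X(W) = 2*W*(-5 + W) (X(W) = (-5 + W)*(2*W) = 2*W*(-5 + W))
S = 0 (S = 0*1 = 0)
w(n) = n + n² (w(n) = n² + n = n + n²)
(X(-4)*w(S))*(-20) = ((2*(-4)*(-5 - 4))*(0*(1 + 0)))*(-20) = ((2*(-4)*(-9))*(0*1))*(-20) = (72*0)*(-20) = 0*(-20) = 0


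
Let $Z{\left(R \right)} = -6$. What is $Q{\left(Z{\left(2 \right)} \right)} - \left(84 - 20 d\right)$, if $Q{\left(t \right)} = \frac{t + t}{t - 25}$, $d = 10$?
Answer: $\frac{3608}{31} \approx 116.39$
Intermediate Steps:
$Q{\left(t \right)} = \frac{2 t}{-25 + t}$
$Q{\left(Z{\left(2 \right)} \right)} - \left(84 - 20 d\right) = 2 \left(-6\right) \frac{1}{-25 - 6} - \left(84 - 200\right) = 2 \left(-6\right) \frac{1}{-31} - \left(84 - 200\right) = 2 \left(-6\right) \left(- \frac{1}{31}\right) - -116 = \frac{12}{31} + 116 = \frac{3608}{31}$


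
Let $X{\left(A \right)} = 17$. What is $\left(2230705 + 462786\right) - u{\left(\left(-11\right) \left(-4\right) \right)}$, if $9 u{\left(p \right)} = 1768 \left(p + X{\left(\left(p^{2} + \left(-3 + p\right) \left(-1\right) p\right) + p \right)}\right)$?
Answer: $\frac{24133571}{9} \approx 2.6815 \cdot 10^{6}$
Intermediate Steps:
$u{\left(p \right)} = \frac{30056}{9} + \frac{1768 p}{9}$ ($u{\left(p \right)} = \frac{1768 \left(p + 17\right)}{9} = \frac{1768 \left(17 + p\right)}{9} = \frac{30056 + 1768 p}{9} = \frac{30056}{9} + \frac{1768 p}{9}$)
$\left(2230705 + 462786\right) - u{\left(\left(-11\right) \left(-4\right) \right)} = \left(2230705 + 462786\right) - \left(\frac{30056}{9} + \frac{1768 \left(\left(-11\right) \left(-4\right)\right)}{9}\right) = 2693491 - \left(\frac{30056}{9} + \frac{1768}{9} \cdot 44\right) = 2693491 - \left(\frac{30056}{9} + \frac{77792}{9}\right) = 2693491 - \frac{107848}{9} = \frac{24133571}{9}$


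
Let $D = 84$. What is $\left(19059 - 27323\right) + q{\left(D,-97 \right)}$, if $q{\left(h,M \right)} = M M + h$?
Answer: $1229$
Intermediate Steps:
$q{\left(h,M \right)} = h + M^{2}$ ($q{\left(h,M \right)} = M^{2} + h = h + M^{2}$)
$\left(19059 - 27323\right) + q{\left(D,-97 \right)} = \left(19059 - 27323\right) + \left(84 + \left(-97\right)^{2}\right) = -8264 + \left(84 + 9409\right) = -8264 + 9493 = 1229$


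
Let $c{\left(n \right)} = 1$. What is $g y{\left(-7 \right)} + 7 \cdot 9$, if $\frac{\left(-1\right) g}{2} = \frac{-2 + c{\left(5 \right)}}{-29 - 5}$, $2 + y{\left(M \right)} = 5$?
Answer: $\frac{1068}{17} \approx 62.824$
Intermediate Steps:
$y{\left(M \right)} = 3$ ($y{\left(M \right)} = -2 + 5 = 3$)
$g = - \frac{1}{17}$ ($g = - 2 \frac{-2 + 1}{-29 - 5} = - 2 \left(- \frac{1}{-34}\right) = - 2 \left(\left(-1\right) \left(- \frac{1}{34}\right)\right) = \left(-2\right) \frac{1}{34} = - \frac{1}{17} \approx -0.058824$)
$g y{\left(-7 \right)} + 7 \cdot 9 = \left(- \frac{1}{17}\right) 3 + 7 \cdot 9 = - \frac{3}{17} + 63 = \frac{1068}{17}$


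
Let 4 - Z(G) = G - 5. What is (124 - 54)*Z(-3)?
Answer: 840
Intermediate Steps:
Z(G) = 9 - G (Z(G) = 4 - (G - 5) = 4 - (-5 + G) = 4 + (5 - G) = 9 - G)
(124 - 54)*Z(-3) = (124 - 54)*(9 - 1*(-3)) = 70*(9 + 3) = 70*12 = 840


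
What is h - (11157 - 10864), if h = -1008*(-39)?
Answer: 39019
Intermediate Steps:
h = 39312
h - (11157 - 10864) = 39312 - (11157 - 10864) = 39312 - 1*293 = 39312 - 293 = 39019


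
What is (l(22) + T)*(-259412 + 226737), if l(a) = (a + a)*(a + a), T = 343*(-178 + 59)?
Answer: 1270436675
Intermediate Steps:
T = -40817 (T = 343*(-119) = -40817)
l(a) = 4*a² (l(a) = (2*a)*(2*a) = 4*a²)
(l(22) + T)*(-259412 + 226737) = (4*22² - 40817)*(-259412 + 226737) = (4*484 - 40817)*(-32675) = (1936 - 40817)*(-32675) = -38881*(-32675) = 1270436675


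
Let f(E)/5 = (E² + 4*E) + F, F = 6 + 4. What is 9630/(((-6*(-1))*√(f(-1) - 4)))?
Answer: 1605*√31/31 ≈ 288.27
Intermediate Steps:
F = 10
f(E) = 50 + 5*E² + 20*E (f(E) = 5*((E² + 4*E) + 10) = 5*(10 + E² + 4*E) = 50 + 5*E² + 20*E)
9630/(((-6*(-1))*√(f(-1) - 4))) = 9630/(((-6*(-1))*√((50 + 5*(-1)² + 20*(-1)) - 4))) = 9630/((6*√((50 + 5*1 - 20) - 4))) = 9630/((6*√((50 + 5 - 20) - 4))) = 9630/((6*√(35 - 4))) = 9630/((6*√31)) = 9630*(√31/186) = 1605*√31/31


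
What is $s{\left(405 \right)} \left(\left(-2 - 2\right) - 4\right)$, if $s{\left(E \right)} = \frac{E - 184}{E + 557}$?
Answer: $- \frac{68}{37} \approx -1.8378$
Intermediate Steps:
$s{\left(E \right)} = \frac{-184 + E}{557 + E}$
$s{\left(405 \right)} \left(\left(-2 - 2\right) - 4\right) = \frac{-184 + 405}{557 + 405} \left(\left(-2 - 2\right) - 4\right) = \frac{1}{962} \cdot 221 \left(-4 - 4\right) = \frac{1}{962} \cdot 221 \left(-8\right) = \frac{17}{74} \left(-8\right) = - \frac{68}{37}$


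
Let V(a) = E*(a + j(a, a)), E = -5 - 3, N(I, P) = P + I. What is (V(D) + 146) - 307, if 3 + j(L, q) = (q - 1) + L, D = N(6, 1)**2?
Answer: -1305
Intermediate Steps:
N(I, P) = I + P
D = 49 (D = (6 + 1)**2 = 7**2 = 49)
E = -8
j(L, q) = -4 + L + q (j(L, q) = -3 + ((q - 1) + L) = -3 + ((-1 + q) + L) = -3 + (-1 + L + q) = -4 + L + q)
V(a) = 32 - 24*a (V(a) = -8*(a + (-4 + a + a)) = -8*(a + (-4 + 2*a)) = -8*(-4 + 3*a) = 32 - 24*a)
(V(D) + 146) - 307 = ((32 - 24*49) + 146) - 307 = ((32 - 1176) + 146) - 307 = (-1144 + 146) - 307 = -998 - 307 = -1305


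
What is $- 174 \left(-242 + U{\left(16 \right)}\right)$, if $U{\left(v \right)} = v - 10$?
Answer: $41064$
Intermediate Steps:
$U{\left(v \right)} = -10 + v$ ($U{\left(v \right)} = v - 10 = -10 + v$)
$- 174 \left(-242 + U{\left(16 \right)}\right) = - 174 \left(-242 + \left(-10 + 16\right)\right) = - 174 \left(-242 + 6\right) = \left(-174\right) \left(-236\right) = 41064$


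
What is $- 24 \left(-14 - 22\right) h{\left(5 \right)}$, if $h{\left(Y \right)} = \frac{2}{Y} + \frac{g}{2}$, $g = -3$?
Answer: $- \frac{4752}{5} \approx -950.4$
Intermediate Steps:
$h{\left(Y \right)} = - \frac{3}{2} + \frac{2}{Y}$ ($h{\left(Y \right)} = \frac{2}{Y} - \frac{3}{2} = - \frac{3}{2} + \frac{2}{Y}$)
$- 24 \left(-14 - 22\right) h{\left(5 \right)} = - 24 \left(-14 - 22\right) \left(- \frac{3}{2} + \frac{2}{5}\right) = \left(-24\right) \left(-36\right) \left(- \frac{3}{2} + 2 \cdot \frac{1}{5}\right) = 864 \left(- \frac{3}{2} + \frac{2}{5}\right) = 864 \left(- \frac{11}{10}\right) = - \frac{4752}{5}$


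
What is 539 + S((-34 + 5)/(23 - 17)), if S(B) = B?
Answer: 3205/6 ≈ 534.17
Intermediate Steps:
539 + S((-34 + 5)/(23 - 17)) = 539 + (-34 + 5)/(23 - 17) = 539 - 29/6 = 3205/6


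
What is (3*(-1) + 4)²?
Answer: 1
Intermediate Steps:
(3*(-1) + 4)² = (-3 + 4)² = 1² = 1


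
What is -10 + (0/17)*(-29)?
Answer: -10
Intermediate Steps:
-10 + (0/17)*(-29) = -10 + (0*(1/17))*(-29) = -10 + 0*(-29) = -10 + 0 = -10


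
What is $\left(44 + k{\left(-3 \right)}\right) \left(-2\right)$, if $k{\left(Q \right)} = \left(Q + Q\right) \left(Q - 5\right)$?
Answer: $-184$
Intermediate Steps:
$k{\left(Q \right)} = 2 Q \left(-5 + Q\right)$
$\left(44 + k{\left(-3 \right)}\right) \left(-2\right) = \left(44 + 2 \left(-3\right) \left(-5 - 3\right)\right) \left(-2\right) = \left(44 + 2 \left(-3\right) \left(-8\right)\right) \left(-2\right) = \left(44 + 48\right) \left(-2\right) = 92 \left(-2\right) = -184$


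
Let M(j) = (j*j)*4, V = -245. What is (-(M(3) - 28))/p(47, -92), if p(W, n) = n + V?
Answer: 8/337 ≈ 0.023739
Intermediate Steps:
M(j) = 4*j**2 (M(j) = j**2*4 = 4*j**2)
p(W, n) = -245 + n (p(W, n) = n - 245 = -245 + n)
(-(M(3) - 28))/p(47, -92) = (-(4*3**2 - 28))/(-245 - 92) = -(4*9 - 28)/(-337) = -(36 - 28)*(-1/337) = -1*8*(-1/337) = -8*(-1/337) = 8/337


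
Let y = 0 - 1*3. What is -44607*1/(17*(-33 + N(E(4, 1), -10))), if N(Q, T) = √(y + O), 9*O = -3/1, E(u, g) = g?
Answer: 4416093/55709 + 44607*I*√30/55709 ≈ 79.271 + 4.3857*I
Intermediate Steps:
y = -3 (y = 0 - 3 = -3)
O = -⅓ (O = (-3/1)/9 = (-3*1)/9 = (⅑)*(-3) = -⅓ ≈ -0.33333)
N(Q, T) = I*√30/3 (N(Q, T) = √(-3 - ⅓) = √(-10/3) = I*√30/3)
-44607*1/(17*(-33 + N(E(4, 1), -10))) = -44607*1/(17*(-33 + I*√30/3)) = -44607/(-561 + 17*I*√30/3)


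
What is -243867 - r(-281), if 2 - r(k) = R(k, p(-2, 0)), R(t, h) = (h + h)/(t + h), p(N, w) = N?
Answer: -69014923/283 ≈ -2.4387e+5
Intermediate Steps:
R(t, h) = 2*h/(h + t) (R(t, h) = (2*h)/(h + t) = 2*h/(h + t))
r(k) = 2 + 4/(-2 + k) (r(k) = 2 - 2*(-2)/(-2 + k) = 2 - (-4)/(-2 + k) = 2 + 4/(-2 + k))
-243867 - r(-281) = -243867 - 2*(-281)/(-2 - 281) = -243867 - 2*(-281)/(-283) = -243867 - 2*(-281)*(-1)/283 = -243867 - 1*562/283 = -243867 - 562/283 = -69014923/283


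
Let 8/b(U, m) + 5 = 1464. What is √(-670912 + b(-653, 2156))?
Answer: 430*I*√7723946/1459 ≈ 819.09*I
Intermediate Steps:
b(U, m) = 8/1459 (b(U, m) = 8/(-5 + 1464) = 8/1459)
√(-670912 + b(-653, 2156)) = √(-670912 + 8/1459) = √(-978860600/1459) = 430*I*√7723946/1459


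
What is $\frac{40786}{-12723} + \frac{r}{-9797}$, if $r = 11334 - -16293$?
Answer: $- \frac{751078763}{124647231} \approx -6.0256$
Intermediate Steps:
$r = 27627$ ($r = 11334 + 16293 = 27627$)
$\frac{40786}{-12723} + \frac{r}{-9797} = \frac{40786}{-12723} + \frac{27627}{-9797} = 40786 \left(- \frac{1}{12723}\right) + 27627 \left(- \frac{1}{9797}\right) = - \frac{40786}{12723} - \frac{27627}{9797} = - \frac{751078763}{124647231}$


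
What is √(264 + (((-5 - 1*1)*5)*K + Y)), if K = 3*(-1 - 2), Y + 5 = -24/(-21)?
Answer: √25977/7 ≈ 23.025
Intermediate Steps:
Y = -27/7 (Y = -5 - 24/(-21) = -5 - 24*(-1/21) = -5 + 8/7 = -27/7 ≈ -3.8571)
K = -9 (K = 3*(-3) = -9)
√(264 + (((-5 - 1*1)*5)*K + Y)) = √(264 + (((-5 - 1*1)*5)*(-9) - 27/7)) = √(264 + (((-5 - 1)*5)*(-9) - 27/7)) = √(264 + (-6*5*(-9) - 27/7)) = √(264 + (-30*(-9) - 27/7)) = √(264 + (270 - 27/7)) = √(264 + 1863/7) = √(3711/7) = √25977/7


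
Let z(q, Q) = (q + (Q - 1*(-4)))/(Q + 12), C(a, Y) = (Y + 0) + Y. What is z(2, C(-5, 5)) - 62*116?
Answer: -79104/11 ≈ -7191.3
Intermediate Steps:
C(a, Y) = 2*Y (C(a, Y) = Y + Y = 2*Y)
z(q, Q) = (4 + Q + q)/(12 + Q) (z(q, Q) = (q + (Q + 4))/(12 + Q) = (q + (4 + Q))/(12 + Q) = (4 + Q + q)/(12 + Q))
z(2, C(-5, 5)) - 62*116 = (4 + 2*5 + 2)/(12 + 2*5) - 62*116 = (4 + 10 + 2)/(12 + 10) - 7192 = 16/22 - 7192 = (1/22)*16 - 7192 = 8/11 - 7192 = -79104/11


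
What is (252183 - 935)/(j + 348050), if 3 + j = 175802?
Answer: 251248/523849 ≈ 0.47962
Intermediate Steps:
j = 175799 (j = -3 + 175802 = 175799)
(252183 - 935)/(j + 348050) = (252183 - 935)/(175799 + 348050) = 251248/523849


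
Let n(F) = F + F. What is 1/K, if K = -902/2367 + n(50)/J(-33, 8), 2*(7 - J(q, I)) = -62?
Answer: 44973/101212 ≈ 0.44434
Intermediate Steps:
J(q, I) = 38 (J(q, I) = 7 - ½*(-62) = 7 + 31 = 38)
n(F) = 2*F
K = 101212/44973 (K = -902/2367 + (2*50)/38 = -902*1/2367 + 100*(1/38) = -902/2367 + 50/19 = 101212/44973 ≈ 2.2505)
1/K = 1/(101212/44973) = 44973/101212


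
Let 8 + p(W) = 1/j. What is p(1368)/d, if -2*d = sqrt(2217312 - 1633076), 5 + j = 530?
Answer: 4199*sqrt(146059)/76680975 ≈ 0.020928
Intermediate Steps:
j = 525 (j = -5 + 530 = 525)
p(W) = -4199/525 (p(W) = -8 + 1/525 = -4199/525)
d = -sqrt(146059) (d = -sqrt(2217312 - 1633076)/2 = -sqrt(146059) ≈ -382.18)
p(1368)/d = -4199*(-sqrt(146059)/146059)/525 = -(-4199)*sqrt(146059)/76680975 = 4199*sqrt(146059)/76680975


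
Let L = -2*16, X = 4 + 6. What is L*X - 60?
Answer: -380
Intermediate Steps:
X = 10
L = -32
L*X - 60 = -32*10 - 60 = -320 - 60 = -380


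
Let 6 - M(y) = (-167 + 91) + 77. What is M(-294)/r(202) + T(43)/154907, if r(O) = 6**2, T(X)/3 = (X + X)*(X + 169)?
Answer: 2743591/5576652 ≈ 0.49198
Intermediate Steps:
T(X) = 6*X*(169 + X) (T(X) = 3*((X + X)*(X + 169)) = 3*((2*X)*(169 + X)) = 3*(2*X*(169 + X)) = 6*X*(169 + X))
M(y) = 5 (M(y) = 6 - ((-167 + 91) + 77) = 6 - (-76 + 77) = 6 - 1*1 = 6 - 1 = 5)
r(O) = 36
M(-294)/r(202) + T(43)/154907 = 5/36 + (6*43*(169 + 43))/154907 = 5*(1/36) + (6*43*212)*(1/154907) = 5/36 + 54696*(1/154907) = 5/36 + 54696/154907 = 2743591/5576652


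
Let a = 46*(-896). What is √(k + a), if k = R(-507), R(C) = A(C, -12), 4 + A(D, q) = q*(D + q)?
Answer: 108*I*√3 ≈ 187.06*I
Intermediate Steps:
A(D, q) = -4 + q*(D + q)
R(C) = 140 - 12*C (R(C) = -4 + (-12)² + C*(-12) = -4 + 144 - 12*C = 140 - 12*C)
k = 6224 (k = 140 - 12*(-507) = 140 + 6084 = 6224)
a = -41216
√(k + a) = √(6224 - 41216) = √(-34992) = 108*I*√3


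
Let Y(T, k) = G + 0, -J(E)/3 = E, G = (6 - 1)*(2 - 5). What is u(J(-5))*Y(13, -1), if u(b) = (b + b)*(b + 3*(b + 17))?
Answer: -49950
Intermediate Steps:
G = -15 (G = 5*(-3) = -15)
J(E) = -3*E
Y(T, k) = -15 (Y(T, k) = -15 + 0 = -15)
u(b) = 2*b*(51 + 4*b) (u(b) = (2*b)*(b + 3*(17 + b)) = (2*b)*(b + (51 + 3*b)) = (2*b)*(51 + 4*b) = 2*b*(51 + 4*b))
u(J(-5))*Y(13, -1) = (2*(-3*(-5))*(51 + 4*(-3*(-5))))*(-15) = (2*15*(51 + 4*15))*(-15) = (2*15*(51 + 60))*(-15) = (2*15*111)*(-15) = 3330*(-15) = -49950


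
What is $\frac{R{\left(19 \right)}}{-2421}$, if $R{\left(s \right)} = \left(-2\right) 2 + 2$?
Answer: $\frac{2}{2421} \approx 0.0008261$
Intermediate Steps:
$R{\left(s \right)} = -2$ ($R{\left(s \right)} = -4 + 2 = -2$)
$\frac{R{\left(19 \right)}}{-2421} = - \frac{2}{-2421} = \left(-2\right) \left(- \frac{1}{2421}\right) = \frac{2}{2421}$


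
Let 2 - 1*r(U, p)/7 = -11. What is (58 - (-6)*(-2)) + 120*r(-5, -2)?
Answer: 10966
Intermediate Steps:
r(U, p) = 91 (r(U, p) = 14 - 7*(-11) = 14 + 77 = 91)
(58 - (-6)*(-2)) + 120*r(-5, -2) = (58 - (-6)*(-2)) + 120*91 = (58 - 1*12) + 10920 = (58 - 12) + 10920 = 46 + 10920 = 10966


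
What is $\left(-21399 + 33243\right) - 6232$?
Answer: $5612$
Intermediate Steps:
$\left(-21399 + 33243\right) - 6232 = 11844 - 6232 = 5612$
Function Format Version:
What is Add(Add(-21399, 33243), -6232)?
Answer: 5612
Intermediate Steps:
Add(Add(-21399, 33243), -6232) = Add(11844, -6232) = 5612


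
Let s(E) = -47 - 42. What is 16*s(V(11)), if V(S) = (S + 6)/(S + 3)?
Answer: -1424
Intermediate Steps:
V(S) = (6 + S)/(3 + S)
s(E) = -89
16*s(V(11)) = 16*(-89) = -1424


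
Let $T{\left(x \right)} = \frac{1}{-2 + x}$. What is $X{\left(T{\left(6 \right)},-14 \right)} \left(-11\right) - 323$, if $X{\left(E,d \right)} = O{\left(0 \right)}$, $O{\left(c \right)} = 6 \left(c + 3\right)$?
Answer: $-521$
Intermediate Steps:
$O{\left(c \right)} = 18 + 6 c$ ($O{\left(c \right)} = 6 \left(3 + c\right) = 18 + 6 c$)
$X{\left(E,d \right)} = 18$ ($X{\left(E,d \right)} = 18 + 6 \cdot 0 = 18 + 0 = 18$)
$X{\left(T{\left(6 \right)},-14 \right)} \left(-11\right) - 323 = 18 \left(-11\right) - 323 = -198 - 323 = -521$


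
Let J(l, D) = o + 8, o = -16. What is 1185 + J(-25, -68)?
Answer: 1177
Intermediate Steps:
J(l, D) = -8 (J(l, D) = -16 + 8 = -8)
1185 + J(-25, -68) = 1185 - 8 = 1177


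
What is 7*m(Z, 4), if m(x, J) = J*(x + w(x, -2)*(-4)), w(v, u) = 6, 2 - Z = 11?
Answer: -924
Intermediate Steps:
Z = -9 (Z = 2 - 1*11 = 2 - 11 = -9)
m(x, J) = J*(-24 + x) (m(x, J) = J*(x + 6*(-4)) = J*(x - 24) = J*(-24 + x))
7*m(Z, 4) = 7*(4*(-24 - 9)) = 7*(4*(-33)) = 7*(-132) = -924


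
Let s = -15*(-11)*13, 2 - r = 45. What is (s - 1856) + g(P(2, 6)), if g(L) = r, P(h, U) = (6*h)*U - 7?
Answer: 246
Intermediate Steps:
r = -43 (r = 2 - 1*45 = 2 - 45 = -43)
P(h, U) = -7 + 6*U*h (P(h, U) = 6*U*h - 7 = -7 + 6*U*h)
g(L) = -43
s = 2145 (s = 165*13 = 2145)
(s - 1856) + g(P(2, 6)) = (2145 - 1856) - 43 = 289 - 43 = 246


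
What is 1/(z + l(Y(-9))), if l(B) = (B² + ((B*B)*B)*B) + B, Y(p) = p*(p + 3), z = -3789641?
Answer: 1/4716385 ≈ 2.1203e-7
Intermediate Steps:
Y(p) = p*(3 + p)
l(B) = B + B² + B⁴ (l(B) = (B² + (B²*B)*B) + B = (B² + B³*B) + B = (B² + B⁴) + B = B + B² + B⁴)
1/(z + l(Y(-9))) = 1/(-3789641 + (-9*(3 - 9))*(1 - 9*(3 - 9) + (-9*(3 - 9))³)) = 1/(-3789641 + (-9*(-6))*(1 - 9*(-6) + (-9*(-6))³)) = 1/(-3789641 + 54*(1 + 54 + 54³)) = 1/(-3789641 + 54*(1 + 54 + 157464)) = 1/(-3789641 + 54*157519) = 1/(-3789641 + 8506026) = 1/4716385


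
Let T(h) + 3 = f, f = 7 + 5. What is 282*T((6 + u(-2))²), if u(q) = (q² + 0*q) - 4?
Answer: 2538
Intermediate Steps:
u(q) = -4 + q² (u(q) = (q² + 0) - 4 = q² - 4 = -4 + q²)
f = 12
T(h) = 9 (T(h) = -3 + 12 = 9)
282*T((6 + u(-2))²) = 282*9 = 2538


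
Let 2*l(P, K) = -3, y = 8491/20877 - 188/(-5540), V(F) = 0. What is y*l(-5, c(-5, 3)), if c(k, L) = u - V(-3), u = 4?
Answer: -6370627/9638215 ≈ -0.66098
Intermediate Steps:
c(k, L) = 4 (c(k, L) = 4 - 1*0 = 4 + 0 = 4)
y = 12741254/28914645 (y = 8491*(1/20877) - 188*(-1/5540) = 8491/20877 + 47/1385 = 12741254/28914645 ≈ 0.44065)
l(P, K) = -3/2 (l(P, K) = (1/2)*(-3) = -3/2)
y*l(-5, c(-5, 3)) = (12741254/28914645)*(-3/2) = -6370627/9638215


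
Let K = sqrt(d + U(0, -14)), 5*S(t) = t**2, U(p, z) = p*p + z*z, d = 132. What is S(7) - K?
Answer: 49/5 - 2*sqrt(82) ≈ -8.3108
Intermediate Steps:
U(p, z) = p**2 + z**2
S(t) = t**2/5
K = 2*sqrt(82) (K = sqrt(132 + (0**2 + (-14)**2)) = sqrt(132 + (0 + 196)) = sqrt(132 + 196) = sqrt(328) = 2*sqrt(82) ≈ 18.111)
S(7) - K = (1/5)*7**2 - 2*sqrt(82) = (1/5)*49 - 2*sqrt(82) = 49/5 - 2*sqrt(82)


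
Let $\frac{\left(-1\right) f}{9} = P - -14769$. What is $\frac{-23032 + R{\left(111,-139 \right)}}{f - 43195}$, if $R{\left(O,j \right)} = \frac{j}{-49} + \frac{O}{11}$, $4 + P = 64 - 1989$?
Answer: $\frac{2481456}{17113789} \approx 0.145$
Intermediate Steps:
$P = -1929$ ($P = -4 + \left(64 - 1989\right) = -4 - 1925 = -1929$)
$R{\left(O,j \right)} = - \frac{j}{49} + \frac{O}{11}$ ($R{\left(O,j \right)} = j \left(- \frac{1}{49}\right) + O \frac{1}{11} = - \frac{j}{49} + \frac{O}{11}$)
$f = -115560$ ($f = - 9 \left(-1929 - -14769\right) = - 9 \left(-1929 + 14769\right) = \left(-9\right) 12840 = -115560$)
$\frac{-23032 + R{\left(111,-139 \right)}}{f - 43195} = \frac{-23032 + \left(\left(- \frac{1}{49}\right) \left(-139\right) + \frac{1}{11} \cdot 111\right)}{-115560 - 43195} = \frac{-23032 + \left(\frac{139}{49} + \frac{111}{11}\right)}{-158755} = \left(-23032 + \frac{6968}{539}\right) \left(- \frac{1}{158755}\right) = \left(- \frac{12407280}{539}\right) \left(- \frac{1}{158755}\right) = \frac{2481456}{17113789}$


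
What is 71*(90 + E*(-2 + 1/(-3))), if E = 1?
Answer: 18673/3 ≈ 6224.3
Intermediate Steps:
71*(90 + E*(-2 + 1/(-3))) = 71*(90 + 1*(-2 + 1/(-3))) = 71*(90 + 1*(-2 - 1/3)) = 71*(90 + 1*(-7/3)) = 71*(90 - 7/3) = 71*(263/3) = 18673/3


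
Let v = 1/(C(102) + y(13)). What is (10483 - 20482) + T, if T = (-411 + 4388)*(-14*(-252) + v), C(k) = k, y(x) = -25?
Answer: 1079609966/77 ≈ 1.4021e+7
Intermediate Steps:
v = 1/77 (v = 1/(102 - 25) = 1/77 ≈ 0.012987)
T = 1080379889/77 (T = (-411 + 4388)*(-14*(-252) + 1/77) = 3977*(3528 + 1/77) = 3977*(271657/77) = 1080379889/77 ≈ 1.4031e+7)
(10483 - 20482) + T = (10483 - 20482) + 1080379889/77 = -9999 + 1080379889/77 = 1079609966/77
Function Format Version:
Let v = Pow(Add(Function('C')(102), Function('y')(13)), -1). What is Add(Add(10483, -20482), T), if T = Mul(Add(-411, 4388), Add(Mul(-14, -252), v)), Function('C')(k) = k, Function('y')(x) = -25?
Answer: Rational(1079609966, 77) ≈ 1.4021e+7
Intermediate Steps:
v = Rational(1, 77) (v = Pow(Add(102, -25), -1) = Pow(77, -1) = Rational(1, 77) ≈ 0.012987)
T = Rational(1080379889, 77) (T = Mul(Add(-411, 4388), Add(Mul(-14, -252), Rational(1, 77))) = Mul(3977, Add(3528, Rational(1, 77))) = Mul(3977, Rational(271657, 77)) = Rational(1080379889, 77) ≈ 1.4031e+7)
Add(Add(10483, -20482), T) = Add(Add(10483, -20482), Rational(1080379889, 77)) = Add(-9999, Rational(1080379889, 77)) = Rational(1079609966, 77)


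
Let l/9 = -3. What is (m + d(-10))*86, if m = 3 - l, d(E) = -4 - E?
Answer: 3096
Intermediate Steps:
l = -27 (l = 9*(-3) = -27)
m = 30 (m = 3 - 1*(-27) = 3 + 27 = 30)
(m + d(-10))*86 = (30 + (-4 - 1*(-10)))*86 = (30 + (-4 + 10))*86 = (30 + 6)*86 = 36*86 = 3096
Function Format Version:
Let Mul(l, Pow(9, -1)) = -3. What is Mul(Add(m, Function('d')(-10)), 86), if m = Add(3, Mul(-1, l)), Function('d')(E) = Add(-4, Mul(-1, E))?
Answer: 3096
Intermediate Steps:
l = -27 (l = Mul(9, -3) = -27)
m = 30 (m = Add(3, Mul(-1, -27)) = Add(3, 27) = 30)
Mul(Add(m, Function('d')(-10)), 86) = Mul(Add(30, Add(-4, Mul(-1, -10))), 86) = Mul(Add(30, Add(-4, 10)), 86) = Mul(Add(30, 6), 86) = Mul(36, 86) = 3096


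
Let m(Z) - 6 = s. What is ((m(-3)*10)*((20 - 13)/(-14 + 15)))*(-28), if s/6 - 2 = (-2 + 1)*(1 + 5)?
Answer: 35280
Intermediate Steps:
s = -24 (s = 12 + 6*((-2 + 1)*(1 + 5)) = 12 + 6*(-1*6) = 12 + 6*(-6) = 12 - 36 = -24)
m(Z) = -18 (m(Z) = 6 - 24 = -18)
((m(-3)*10)*((20 - 13)/(-14 + 15)))*(-28) = ((-18*10)*((20 - 13)/(-14 + 15)))*(-28) = -1260/1*(-28) = -1260*(-28) = 35280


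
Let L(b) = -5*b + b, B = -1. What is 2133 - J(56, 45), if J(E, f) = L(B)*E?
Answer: 1909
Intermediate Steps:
L(b) = -4*b
J(E, f) = 4*E (J(E, f) = (-4*(-1))*E = 4*E)
2133 - J(56, 45) = 2133 - 4*56 = 2133 - 1*224 = 2133 - 224 = 1909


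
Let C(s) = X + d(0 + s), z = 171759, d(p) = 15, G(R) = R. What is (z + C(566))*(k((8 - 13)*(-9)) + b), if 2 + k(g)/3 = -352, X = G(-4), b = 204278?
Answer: 34906412320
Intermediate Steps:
X = -4
C(s) = 11 (C(s) = -4 + 15 = 11)
k(g) = -1062 (k(g) = -6 + 3*(-352) = -6 - 1056 = -1062)
(z + C(566))*(k((8 - 13)*(-9)) + b) = (171759 + 11)*(-1062 + 204278) = 171770*203216 = 34906412320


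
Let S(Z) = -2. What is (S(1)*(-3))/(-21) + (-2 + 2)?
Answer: -2/7 ≈ -0.28571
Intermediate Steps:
(S(1)*(-3))/(-21) + (-2 + 2) = -2*(-3)/(-21) + (-2 + 2) = 6*(-1/21) + 0 = -2/7 + 0 = -2/7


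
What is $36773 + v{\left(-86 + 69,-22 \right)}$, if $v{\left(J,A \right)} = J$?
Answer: $36756$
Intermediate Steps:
$36773 + v{\left(-86 + 69,-22 \right)} = 36773 + \left(-86 + 69\right) = 36773 - 17 = 36756$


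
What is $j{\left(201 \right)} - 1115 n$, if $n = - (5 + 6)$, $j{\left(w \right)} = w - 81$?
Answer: $12385$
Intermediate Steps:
$j{\left(w \right)} = -81 + w$
$n = -11$ ($n = \left(-1\right) 11 = -11$)
$j{\left(201 \right)} - 1115 n = \left(-81 + 201\right) - -12265 = 120 + 12265 = 12385$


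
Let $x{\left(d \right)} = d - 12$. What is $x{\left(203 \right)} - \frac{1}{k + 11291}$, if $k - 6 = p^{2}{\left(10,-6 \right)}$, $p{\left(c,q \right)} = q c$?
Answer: $\frac{2845326}{14897} \approx 191.0$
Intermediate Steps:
$p{\left(c,q \right)} = c q$
$k = 3606$ ($k = 6 + \left(10 \left(-6\right)\right)^{2} = 6 + \left(-60\right)^{2} = 6 + 3600 = 3606$)
$x{\left(d \right)} = -12 + d$
$x{\left(203 \right)} - \frac{1}{k + 11291} = \left(-12 + 203\right) - \frac{1}{3606 + 11291} = 191 - \frac{1}{14897} = \frac{2845326}{14897}$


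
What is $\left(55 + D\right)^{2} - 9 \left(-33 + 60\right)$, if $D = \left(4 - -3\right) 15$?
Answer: $25357$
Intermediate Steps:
$D = 105$ ($D = \left(4 + 3\right) 15 = 7 \cdot 15 = 105$)
$\left(55 + D\right)^{2} - 9 \left(-33 + 60\right) = \left(55 + 105\right)^{2} - 9 \left(-33 + 60\right) = 160^{2} - 9 \cdot 27 = 25600 - 243 = 25357$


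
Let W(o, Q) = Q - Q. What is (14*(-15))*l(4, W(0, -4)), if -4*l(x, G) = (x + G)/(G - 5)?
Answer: -42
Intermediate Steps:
W(o, Q) = 0
l(x, G) = -(G + x)/(4*(-5 + G)) (l(x, G) = -(x + G)/(4*(G - 5)) = -(G + x)/(4*(-5 + G)))
(14*(-15))*l(4, W(0, -4)) = (14*(-15))*((-1*0 - 1*4)/(4*(-5 + 0))) = -105*(0 - 4)/(2*(-5)) = -105*(-1)*(-4)/(2*5) = -210*1/5 = -42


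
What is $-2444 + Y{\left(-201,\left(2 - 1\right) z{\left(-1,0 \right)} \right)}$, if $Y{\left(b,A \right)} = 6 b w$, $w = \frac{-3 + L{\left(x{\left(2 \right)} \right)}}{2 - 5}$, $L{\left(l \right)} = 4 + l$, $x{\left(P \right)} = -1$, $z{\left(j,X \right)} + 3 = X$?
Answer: $-2444$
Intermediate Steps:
$z{\left(j,X \right)} = -3 + X$
$w = 0$ ($w = \frac{-3 + \left(4 - 1\right)}{2 - 5} = \frac{-3 + 3}{-3} = 0 \left(- \frac{1}{3}\right) = 0$)
$Y{\left(b,A \right)} = 0$ ($Y{\left(b,A \right)} = 6 b 0 = 0$)
$-2444 + Y{\left(-201,\left(2 - 1\right) z{\left(-1,0 \right)} \right)} = -2444 + 0 = -2444$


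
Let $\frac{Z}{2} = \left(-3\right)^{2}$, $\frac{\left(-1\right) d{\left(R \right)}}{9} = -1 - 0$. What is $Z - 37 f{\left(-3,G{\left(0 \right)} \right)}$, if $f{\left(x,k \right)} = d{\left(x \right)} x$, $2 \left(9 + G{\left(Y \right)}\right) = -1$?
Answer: $1017$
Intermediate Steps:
$d{\left(R \right)} = 9$ ($d{\left(R \right)} = - 9 \left(-1 - 0\right) = - 9 \left(-1 + 0\right) = \left(-9\right) \left(-1\right) = 9$)
$G{\left(Y \right)} = - \frac{19}{2}$ ($G{\left(Y \right)} = -9 + \frac{1}{2} \left(-1\right) = -9 - \frac{1}{2} = - \frac{19}{2}$)
$f{\left(x,k \right)} = 9 x$
$Z = 18$ ($Z = 2 \left(-3\right)^{2} = 2 \cdot 9 = 18$)
$Z - 37 f{\left(-3,G{\left(0 \right)} \right)} = 18 - 37 \cdot 9 \left(-3\right) = 18 - -999 = 18 + 999 = 1017$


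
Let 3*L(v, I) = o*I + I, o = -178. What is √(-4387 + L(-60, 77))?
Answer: I*√8930 ≈ 94.499*I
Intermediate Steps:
L(v, I) = -59*I (L(v, I) = (-178*I + I)/3 = (-177*I)/3 = -59*I)
√(-4387 + L(-60, 77)) = √(-4387 - 59*77) = √(-4387 - 4543) = √(-8930) = I*√8930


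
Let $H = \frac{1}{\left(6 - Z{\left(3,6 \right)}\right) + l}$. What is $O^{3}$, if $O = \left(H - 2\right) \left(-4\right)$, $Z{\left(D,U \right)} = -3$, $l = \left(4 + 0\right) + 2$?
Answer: $\frac{1560896}{3375} \approx 462.49$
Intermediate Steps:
$l = 6$ ($l = 4 + 2 = 6$)
$H = \frac{1}{15}$ ($H = \frac{1}{\left(6 - -3\right) + 6} = \frac{1}{\left(6 + 3\right) + 6} = \frac{1}{9 + 6} = \frac{1}{15} \approx 0.066667$)
$O = \frac{116}{15}$ ($O = \left(\frac{1}{15} - 2\right) \left(-4\right) = \left(- \frac{29}{15}\right) \left(-4\right) = \frac{116}{15} \approx 7.7333$)
$O^{3} = \left(\frac{116}{15}\right)^{3} = \frac{1560896}{3375}$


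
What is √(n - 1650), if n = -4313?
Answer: I*√5963 ≈ 77.22*I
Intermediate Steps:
√(n - 1650) = √(-4313 - 1650) = √(-5963) = I*√5963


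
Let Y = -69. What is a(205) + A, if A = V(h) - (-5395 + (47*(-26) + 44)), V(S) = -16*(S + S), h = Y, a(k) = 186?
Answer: 8967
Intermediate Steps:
h = -69
V(S) = -32*S
A = 8781 (A = -32*(-69) - (-5395 + (47*(-26) + 44)) = 2208 - (-5395 + (-1222 + 44)) = 2208 - (-5395 - 1178) = 2208 - 1*(-6573) = 2208 + 6573 = 8781)
a(205) + A = 186 + 8781 = 8967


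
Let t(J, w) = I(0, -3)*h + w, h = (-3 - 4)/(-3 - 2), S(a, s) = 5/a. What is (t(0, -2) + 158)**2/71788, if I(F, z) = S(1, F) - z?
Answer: 174724/448675 ≈ 0.38942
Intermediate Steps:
I(F, z) = 5 - z (I(F, z) = 5/1 - z = 5*1 - z = 5 - z)
h = 7/5 (h = -7/(-5) = -7*(-1/5) = 7/5 ≈ 1.4000)
t(J, w) = 56/5 + w (t(J, w) = (5 - 1*(-3))*(7/5) + w = (5 + 3)*(7/5) + w = 8*(7/5) + w = 56/5 + w)
(t(0, -2) + 158)**2/71788 = ((56/5 - 2) + 158)**2/71788 = (46/5 + 158)**2*(1/71788) = (836/5)**2*(1/71788) = (698896/25)*(1/71788) = 174724/448675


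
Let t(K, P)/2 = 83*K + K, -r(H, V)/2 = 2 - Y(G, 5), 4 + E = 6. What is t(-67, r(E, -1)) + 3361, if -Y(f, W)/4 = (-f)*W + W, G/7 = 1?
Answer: -7895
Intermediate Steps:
G = 7 (G = 7*1 = 7)
E = 2 (E = -4 + 6 = 2)
Y(f, W) = -4*W + 4*W*f (Y(f, W) = -4*((-f)*W + W) = -4*(-W*f + W) = -4*(W - W*f) = -4*W + 4*W*f)
r(H, V) = 236 (r(H, V) = -2*(2 - 4*5*(-1 + 7)) = -2*(2 - 4*5*6) = -2*(2 - 1*120) = -2*(2 - 120) = -2*(-118) = 236)
t(K, P) = 168*K (t(K, P) = 2*(83*K + K) = 2*(84*K) = 168*K)
t(-67, r(E, -1)) + 3361 = 168*(-67) + 3361 = -11256 + 3361 = -7895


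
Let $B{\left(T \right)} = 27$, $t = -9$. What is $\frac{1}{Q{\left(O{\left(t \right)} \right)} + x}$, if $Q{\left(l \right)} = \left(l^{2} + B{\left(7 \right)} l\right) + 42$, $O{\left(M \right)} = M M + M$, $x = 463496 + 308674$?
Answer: $\frac{1}{779340} \approx 1.2831 \cdot 10^{-6}$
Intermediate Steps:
$x = 772170$
$O{\left(M \right)} = M + M^{2}$ ($O{\left(M \right)} = M^{2} + M = M + M^{2}$)
$Q{\left(l \right)} = 42 + l^{2} + 27 l$ ($Q{\left(l \right)} = \left(l^{2} + 27 l\right) + 42 = 42 + l^{2} + 27 l$)
$\frac{1}{Q{\left(O{\left(t \right)} \right)} + x} = \frac{1}{\left(42 + \left(- 9 \left(1 - 9\right)\right)^{2} + 27 \left(- 9 \left(1 - 9\right)\right)\right) + 772170} = \frac{1}{\left(42 + \left(\left(-9\right) \left(-8\right)\right)^{2} + 27 \left(\left(-9\right) \left(-8\right)\right)\right) + 772170} = \frac{1}{\left(42 + 72^{2} + 27 \cdot 72\right) + 772170} = \frac{1}{\left(42 + 5184 + 1944\right) + 772170} = \frac{1}{7170 + 772170} = \frac{1}{779340}$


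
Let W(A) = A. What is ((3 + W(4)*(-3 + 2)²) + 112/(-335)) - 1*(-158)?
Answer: 55163/335 ≈ 164.67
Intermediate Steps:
((3 + W(4)*(-3 + 2)²) + 112/(-335)) - 1*(-158) = ((3 + 4*(-3 + 2)²) + 112/(-335)) - 1*(-158) = ((3 + 4*(-1)²) + 112*(-1/335)) + 158 = ((3 + 4*1) - 112/335) + 158 = ((3 + 4) - 112/335) + 158 = (7 - 112/335) + 158 = 2233/335 + 158 = 55163/335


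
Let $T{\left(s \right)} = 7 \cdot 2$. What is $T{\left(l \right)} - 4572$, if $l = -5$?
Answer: $-4558$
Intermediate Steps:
$T{\left(s \right)} = 14$
$T{\left(l \right)} - 4572 = 14 - 4572 = -4558$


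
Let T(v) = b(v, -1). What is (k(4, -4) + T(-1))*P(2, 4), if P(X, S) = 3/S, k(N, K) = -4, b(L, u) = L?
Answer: -15/4 ≈ -3.7500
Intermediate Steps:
T(v) = v
(k(4, -4) + T(-1))*P(2, 4) = (-4 - 1)*(3/4) = -15/4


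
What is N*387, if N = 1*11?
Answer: 4257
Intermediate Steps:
N = 11
N*387 = 11*387 = 4257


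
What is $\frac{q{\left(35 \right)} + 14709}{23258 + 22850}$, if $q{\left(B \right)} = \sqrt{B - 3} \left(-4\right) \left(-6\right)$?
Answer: $\frac{14709}{46108} + \frac{24 \sqrt{2}}{11527} \approx 0.32196$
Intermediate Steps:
$q{\left(B \right)} = 24 \sqrt{-3 + B}$ ($q{\left(B \right)} = \sqrt{-3 + B} \left(-4\right) \left(-6\right) = - 4 \sqrt{-3 + B} \left(-6\right) = 24 \sqrt{-3 + B}$)
$\frac{q{\left(35 \right)} + 14709}{23258 + 22850} = \frac{24 \sqrt{-3 + 35} + 14709}{23258 + 22850} = \frac{24 \sqrt{32} + 14709}{46108} = \left(24 \cdot 4 \sqrt{2} + 14709\right) \frac{1}{46108} = \left(96 \sqrt{2} + 14709\right) \frac{1}{46108} = \left(14709 + 96 \sqrt{2}\right) \frac{1}{46108} = \frac{14709}{46108} + \frac{24 \sqrt{2}}{11527}$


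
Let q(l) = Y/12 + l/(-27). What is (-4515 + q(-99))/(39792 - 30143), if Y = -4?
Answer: -13535/28947 ≈ -0.46758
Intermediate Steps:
q(l) = -1/3 - l/27 (q(l) = -4/12 + l/(-27) = -4*1/12 + l*(-1/27) = -1/3 - l/27)
(-4515 + q(-99))/(39792 - 30143) = (-4515 + (-1/3 - 1/27*(-99)))/(39792 - 30143) = (-4515 + (-1/3 + 11/3))/9649 = (-4515 + 10/3)*(1/9649) = -13535/3*1/9649 = -13535/28947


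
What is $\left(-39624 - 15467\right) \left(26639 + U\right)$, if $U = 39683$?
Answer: $-3653745302$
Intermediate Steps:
$\left(-39624 - 15467\right) \left(26639 + U\right) = \left(-39624 - 15467\right) \left(26639 + 39683\right) = \left(-55091\right) 66322 = -3653745302$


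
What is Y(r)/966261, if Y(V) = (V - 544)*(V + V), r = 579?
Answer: 13510/322087 ≈ 0.041945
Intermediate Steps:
Y(V) = 2*V*(-544 + V) (Y(V) = (-544 + V)*(2*V) = 2*V*(-544 + V))
Y(r)/966261 = (2*579*(-544 + 579))/966261 = (2*579*35)*(1/966261) = 40530*(1/966261) = 13510/322087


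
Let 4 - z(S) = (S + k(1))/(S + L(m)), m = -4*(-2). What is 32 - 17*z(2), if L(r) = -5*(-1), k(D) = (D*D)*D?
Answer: -201/7 ≈ -28.714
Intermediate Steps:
m = 8
k(D) = D³ (k(D) = D²*D = D³)
L(r) = 5
z(S) = 4 - (1 + S)/(5 + S) (z(S) = 4 - (S + 1³)/(S + 5) = 4 - (S + 1)/(5 + S) = 4 - (1 + S)/(5 + S))
32 - 17*z(2) = 32 - 17*(19 + 3*2)/(5 + 2) = 32 - 17*(19 + 6)/7 = 32 - 17*25/7 = 32 - 425/7 = -201/7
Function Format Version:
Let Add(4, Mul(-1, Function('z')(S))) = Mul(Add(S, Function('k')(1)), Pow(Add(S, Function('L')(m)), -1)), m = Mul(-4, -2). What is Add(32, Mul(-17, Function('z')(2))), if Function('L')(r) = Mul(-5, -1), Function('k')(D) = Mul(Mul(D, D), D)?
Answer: Rational(-201, 7) ≈ -28.714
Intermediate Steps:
m = 8
Function('k')(D) = Pow(D, 3) (Function('k')(D) = Mul(Pow(D, 2), D) = Pow(D, 3))
Function('L')(r) = 5
Function('z')(S) = Add(4, Mul(-1, Pow(Add(5, S), -1), Add(1, S))) (Function('z')(S) = Add(4, Mul(-1, Mul(Add(S, Pow(1, 3)), Pow(Add(S, 5), -1)))) = Add(4, Mul(-1, Mul(Add(S, 1), Pow(Add(5, S), -1)))) = Add(4, Mul(-1, Mul(Add(1, S), Pow(Add(5, S), -1)))) = Add(4, Mul(-1, Mul(Pow(Add(5, S), -1), Add(1, S)))) = Add(4, Mul(-1, Pow(Add(5, S), -1), Add(1, S))))
Add(32, Mul(-17, Function('z')(2))) = Add(32, Mul(-17, Mul(Pow(Add(5, 2), -1), Add(19, Mul(3, 2))))) = Add(32, Mul(-17, Mul(Pow(7, -1), Add(19, 6)))) = Add(32, Mul(-17, Mul(Rational(1, 7), 25))) = Add(32, Mul(-17, Rational(25, 7))) = Add(32, Rational(-425, 7)) = Rational(-201, 7)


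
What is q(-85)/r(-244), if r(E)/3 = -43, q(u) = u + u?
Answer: 170/129 ≈ 1.3178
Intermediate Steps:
q(u) = 2*u
r(E) = -129 (r(E) = 3*(-43) = -129)
q(-85)/r(-244) = (2*(-85))/(-129) = -170*(-1/129) = 170/129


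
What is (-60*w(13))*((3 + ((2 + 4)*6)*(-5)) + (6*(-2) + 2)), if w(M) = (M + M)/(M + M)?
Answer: 11220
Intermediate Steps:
w(M) = 1 (w(M) = (2*M)/((2*M)) = (2*M)*(1/(2*M)) = 1)
(-60*w(13))*((3 + ((2 + 4)*6)*(-5)) + (6*(-2) + 2)) = (-60*1)*((3 + ((2 + 4)*6)*(-5)) + (6*(-2) + 2)) = -60*((3 + (6*6)*(-5)) + (-12 + 2)) = -60*((3 + 36*(-5)) - 10) = -60*((3 - 180) - 10) = -60*(-177 - 10) = -60*(-187) = 11220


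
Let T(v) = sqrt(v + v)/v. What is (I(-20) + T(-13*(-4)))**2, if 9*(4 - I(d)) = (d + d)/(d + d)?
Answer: 31931/2106 + 35*sqrt(26)/117 ≈ 16.687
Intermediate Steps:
I(d) = 35/9 (I(d) = 4 - (d + d)/(9*(d + d)) = 4 - 2*d/(9*(2*d)) = 4 - 2*d*1/(2*d)/9 = 4 - 1/9*1 = 4 - 1/9 = 35/9)
T(v) = sqrt(2)/sqrt(v) (T(v) = sqrt(2*v)/v = (sqrt(2)*sqrt(v))/v = sqrt(2)/sqrt(v))
(I(-20) + T(-13*(-4)))**2 = (35/9 + sqrt(2)/sqrt(-13*(-4)))**2 = (35/9 + sqrt(2)/sqrt(52))**2 = (35/9 + sqrt(2)*(sqrt(13)/26))**2 = (35/9 + sqrt(26)/26)**2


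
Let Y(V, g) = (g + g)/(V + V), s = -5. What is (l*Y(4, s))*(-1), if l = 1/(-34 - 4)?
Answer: -5/152 ≈ -0.032895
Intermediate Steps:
l = -1/38 (l = 1/(-38) = -1/38 ≈ -0.026316)
Y(V, g) = g/V (Y(V, g) = (2*g)/((2*V)) = (2*g)*(1/(2*V)) = g/V)
(l*Y(4, s))*(-1) = -(-5)/(38*4)*(-1) = -1/38*(-5/4)*(-1) = (5/152)*(-1) = -5/152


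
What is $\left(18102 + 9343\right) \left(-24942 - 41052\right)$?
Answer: $-1811205330$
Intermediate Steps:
$\left(18102 + 9343\right) \left(-24942 - 41052\right) = 27445 \left(-65994\right) = -1811205330$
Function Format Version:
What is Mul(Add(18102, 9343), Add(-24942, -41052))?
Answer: -1811205330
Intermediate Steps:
Mul(Add(18102, 9343), Add(-24942, -41052)) = Mul(27445, -65994) = -1811205330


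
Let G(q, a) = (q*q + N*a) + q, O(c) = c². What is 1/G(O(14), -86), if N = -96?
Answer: 1/46868 ≈ 2.1337e-5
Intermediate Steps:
G(q, a) = q + q² - 96*a (G(q, a) = (q*q - 96*a) + q = (q² - 96*a) + q = q + q² - 96*a)
1/G(O(14), -86) = 1/(14² + (14²)² - 96*(-86)) = 1/(196 + 196² + 8256) = 1/(196 + 38416 + 8256) = 1/46868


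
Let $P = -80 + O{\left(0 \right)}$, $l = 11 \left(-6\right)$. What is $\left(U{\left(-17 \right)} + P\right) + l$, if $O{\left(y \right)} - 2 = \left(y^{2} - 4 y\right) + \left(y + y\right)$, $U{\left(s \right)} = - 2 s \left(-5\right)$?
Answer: $-314$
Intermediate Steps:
$U{\left(s \right)} = 10 s$
$l = -66$
$O{\left(y \right)} = 2 + y^{2} - 2 y$ ($O{\left(y \right)} = 2 + \left(\left(y^{2} - 4 y\right) + \left(y + y\right)\right) = 2 + \left(\left(y^{2} - 4 y\right) + 2 y\right) = 2 + \left(y^{2} - 2 y\right) = 2 + y^{2} - 2 y$)
$P = -78$ ($P = -80 + \left(2 + 0^{2} - 0\right) = -80 + \left(2 + 0 + 0\right) = -80 + 2 = -78$)
$\left(U{\left(-17 \right)} + P\right) + l = \left(10 \left(-17\right) - 78\right) - 66 = \left(-170 - 78\right) - 66 = -248 - 66 = -314$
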